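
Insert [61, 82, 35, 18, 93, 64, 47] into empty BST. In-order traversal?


Insert 61: root
Insert 82: R from 61
Insert 35: L from 61
Insert 18: L from 61 -> L from 35
Insert 93: R from 61 -> R from 82
Insert 64: R from 61 -> L from 82
Insert 47: L from 61 -> R from 35

In-order: [18, 35, 47, 61, 64, 82, 93]


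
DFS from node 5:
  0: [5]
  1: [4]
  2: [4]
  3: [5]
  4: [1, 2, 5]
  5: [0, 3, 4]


Visit 5, push [4, 3, 0]
Visit 0, push []
Visit 3, push []
Visit 4, push [2, 1]
Visit 1, push []
Visit 2, push []

DFS order: [5, 0, 3, 4, 1, 2]


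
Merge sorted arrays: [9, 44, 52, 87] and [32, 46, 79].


Take 9 from A
Take 32 from B
Take 44 from A
Take 46 from B
Take 52 from A
Take 79 from B

Merged: [9, 32, 44, 46, 52, 79, 87]


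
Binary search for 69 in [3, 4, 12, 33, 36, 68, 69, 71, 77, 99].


Step 1: lo=0, hi=9, mid=4, val=36
Step 2: lo=5, hi=9, mid=7, val=71
Step 3: lo=5, hi=6, mid=5, val=68
Step 4: lo=6, hi=6, mid=6, val=69

Found at index 6


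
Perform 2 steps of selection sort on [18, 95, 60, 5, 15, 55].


Initial: [18, 95, 60, 5, 15, 55]
Step 1: min=5 at 3
  Swap: [5, 95, 60, 18, 15, 55]
Step 2: min=15 at 4
  Swap: [5, 15, 60, 18, 95, 55]

After 2 steps: [5, 15, 60, 18, 95, 55]


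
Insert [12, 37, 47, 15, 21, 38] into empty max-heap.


Insert 12: [12]
Insert 37: [37, 12]
Insert 47: [47, 12, 37]
Insert 15: [47, 15, 37, 12]
Insert 21: [47, 21, 37, 12, 15]
Insert 38: [47, 21, 38, 12, 15, 37]

Final heap: [47, 21, 38, 12, 15, 37]


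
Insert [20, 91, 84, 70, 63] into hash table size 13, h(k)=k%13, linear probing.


Insert 20: h=7 -> slot 7
Insert 91: h=0 -> slot 0
Insert 84: h=6 -> slot 6
Insert 70: h=5 -> slot 5
Insert 63: h=11 -> slot 11

Table: [91, None, None, None, None, 70, 84, 20, None, None, None, 63, None]


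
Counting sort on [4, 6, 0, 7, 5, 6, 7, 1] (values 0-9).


Input: [4, 6, 0, 7, 5, 6, 7, 1]
Counts: [1, 1, 0, 0, 1, 1, 2, 2, 0, 0]

Sorted: [0, 1, 4, 5, 6, 6, 7, 7]


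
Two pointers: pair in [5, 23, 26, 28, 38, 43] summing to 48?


lo=0(5)+hi=5(43)=48

Yes: 5+43=48


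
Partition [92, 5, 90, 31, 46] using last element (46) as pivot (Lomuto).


Pivot: 46
  5 <= 46: swap -> [5, 92, 90, 31, 46]
  31 <= 46: swap -> [5, 31, 90, 92, 46]
Place pivot at 2: [5, 31, 46, 92, 90]

Partitioned: [5, 31, 46, 92, 90]


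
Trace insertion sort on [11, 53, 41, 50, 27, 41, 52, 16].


Initial: [11, 53, 41, 50, 27, 41, 52, 16]
Insert 53: [11, 53, 41, 50, 27, 41, 52, 16]
Insert 41: [11, 41, 53, 50, 27, 41, 52, 16]
Insert 50: [11, 41, 50, 53, 27, 41, 52, 16]
Insert 27: [11, 27, 41, 50, 53, 41, 52, 16]
Insert 41: [11, 27, 41, 41, 50, 53, 52, 16]
Insert 52: [11, 27, 41, 41, 50, 52, 53, 16]
Insert 16: [11, 16, 27, 41, 41, 50, 52, 53]

Sorted: [11, 16, 27, 41, 41, 50, 52, 53]


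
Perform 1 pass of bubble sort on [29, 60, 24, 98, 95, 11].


Initial: [29, 60, 24, 98, 95, 11]
Pass 1: [29, 24, 60, 95, 11, 98] (3 swaps)

After 1 pass: [29, 24, 60, 95, 11, 98]


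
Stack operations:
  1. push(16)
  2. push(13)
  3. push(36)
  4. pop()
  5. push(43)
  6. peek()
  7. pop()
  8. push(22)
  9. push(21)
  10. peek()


push(16) -> [16]
push(13) -> [16, 13]
push(36) -> [16, 13, 36]
pop()->36, [16, 13]
push(43) -> [16, 13, 43]
peek()->43
pop()->43, [16, 13]
push(22) -> [16, 13, 22]
push(21) -> [16, 13, 22, 21]
peek()->21

Final stack: [16, 13, 22, 21]


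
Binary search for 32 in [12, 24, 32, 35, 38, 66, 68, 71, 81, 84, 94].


Step 1: lo=0, hi=10, mid=5, val=66
Step 2: lo=0, hi=4, mid=2, val=32

Found at index 2


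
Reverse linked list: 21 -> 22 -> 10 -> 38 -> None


Step 1: curr=21, set curr.next=prev(None) | reversed so far: 21
Step 2: curr=22, set curr.next=prev(21) | reversed so far: 22 -> 21
Step 3: curr=10, set curr.next=prev(22) | reversed so far: 10 -> 22 -> 21
Step 4: curr=38, set curr.next=prev(10) | reversed so far: 38 -> 10 -> 22 -> 21

38 -> 10 -> 22 -> 21 -> None


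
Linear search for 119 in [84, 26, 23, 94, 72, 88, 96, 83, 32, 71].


i=0: 84!=119
i=1: 26!=119
i=2: 23!=119
i=3: 94!=119
i=4: 72!=119
i=5: 88!=119
i=6: 96!=119
i=7: 83!=119
i=8: 32!=119
i=9: 71!=119

Not found, 10 comps


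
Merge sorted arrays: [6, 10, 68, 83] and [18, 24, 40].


Take 6 from A
Take 10 from A
Take 18 from B
Take 24 from B
Take 40 from B

Merged: [6, 10, 18, 24, 40, 68, 83]


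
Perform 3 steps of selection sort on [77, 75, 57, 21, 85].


Initial: [77, 75, 57, 21, 85]
Step 1: min=21 at 3
  Swap: [21, 75, 57, 77, 85]
Step 2: min=57 at 2
  Swap: [21, 57, 75, 77, 85]
Step 3: min=75 at 2
  Swap: [21, 57, 75, 77, 85]

After 3 steps: [21, 57, 75, 77, 85]


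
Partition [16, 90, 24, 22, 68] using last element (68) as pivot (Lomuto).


Pivot: 68
  16 <= 68: advance i (no swap)
  24 <= 68: swap -> [16, 24, 90, 22, 68]
  22 <= 68: swap -> [16, 24, 22, 90, 68]
Place pivot at 3: [16, 24, 22, 68, 90]

Partitioned: [16, 24, 22, 68, 90]


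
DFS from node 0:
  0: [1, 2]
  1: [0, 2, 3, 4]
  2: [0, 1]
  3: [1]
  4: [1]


Visit 0, push [2, 1]
Visit 1, push [4, 3, 2]
Visit 2, push []
Visit 3, push []
Visit 4, push []

DFS order: [0, 1, 2, 3, 4]


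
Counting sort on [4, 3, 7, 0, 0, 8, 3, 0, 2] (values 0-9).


Input: [4, 3, 7, 0, 0, 8, 3, 0, 2]
Counts: [3, 0, 1, 2, 1, 0, 0, 1, 1, 0]

Sorted: [0, 0, 0, 2, 3, 3, 4, 7, 8]


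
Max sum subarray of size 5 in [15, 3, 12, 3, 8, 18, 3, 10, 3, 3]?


[0:5]: 41
[1:6]: 44
[2:7]: 44
[3:8]: 42
[4:9]: 42
[5:10]: 37

Max: 44 at [1:6]


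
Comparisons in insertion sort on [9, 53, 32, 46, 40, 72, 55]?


Algorithm: insertion sort
Input: [9, 53, 32, 46, 40, 72, 55]
Sorted: [9, 32, 40, 46, 53, 55, 72]

11


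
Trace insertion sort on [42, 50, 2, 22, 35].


Initial: [42, 50, 2, 22, 35]
Insert 50: [42, 50, 2, 22, 35]
Insert 2: [2, 42, 50, 22, 35]
Insert 22: [2, 22, 42, 50, 35]
Insert 35: [2, 22, 35, 42, 50]

Sorted: [2, 22, 35, 42, 50]


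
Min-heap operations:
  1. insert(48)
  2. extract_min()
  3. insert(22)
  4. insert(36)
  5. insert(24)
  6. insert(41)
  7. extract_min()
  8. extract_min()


insert(48) -> [48]
extract_min()->48, []
insert(22) -> [22]
insert(36) -> [22, 36]
insert(24) -> [22, 36, 24]
insert(41) -> [22, 36, 24, 41]
extract_min()->22, [24, 36, 41]
extract_min()->24, [36, 41]

Final heap: [36, 41]


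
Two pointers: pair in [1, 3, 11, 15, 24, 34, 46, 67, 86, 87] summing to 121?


lo=0(1)+hi=9(87)=88
lo=1(3)+hi=9(87)=90
lo=2(11)+hi=9(87)=98
lo=3(15)+hi=9(87)=102
lo=4(24)+hi=9(87)=111
lo=5(34)+hi=9(87)=121

Yes: 34+87=121


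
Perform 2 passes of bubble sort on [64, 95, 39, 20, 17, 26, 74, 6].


Initial: [64, 95, 39, 20, 17, 26, 74, 6]
Pass 1: [64, 39, 20, 17, 26, 74, 6, 95] (6 swaps)
Pass 2: [39, 20, 17, 26, 64, 6, 74, 95] (5 swaps)

After 2 passes: [39, 20, 17, 26, 64, 6, 74, 95]


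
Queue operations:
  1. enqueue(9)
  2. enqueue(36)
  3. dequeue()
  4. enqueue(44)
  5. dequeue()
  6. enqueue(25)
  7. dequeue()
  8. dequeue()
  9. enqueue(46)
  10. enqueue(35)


enqueue(9) -> [9]
enqueue(36) -> [9, 36]
dequeue()->9, [36]
enqueue(44) -> [36, 44]
dequeue()->36, [44]
enqueue(25) -> [44, 25]
dequeue()->44, [25]
dequeue()->25, []
enqueue(46) -> [46]
enqueue(35) -> [46, 35]

Final queue: [46, 35]


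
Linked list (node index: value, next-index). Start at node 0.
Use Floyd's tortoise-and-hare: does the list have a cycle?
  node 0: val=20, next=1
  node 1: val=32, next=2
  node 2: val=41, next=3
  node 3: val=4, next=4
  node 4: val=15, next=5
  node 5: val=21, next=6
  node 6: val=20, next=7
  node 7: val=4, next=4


Floyd's tortoise (slow, +1) and hare (fast, +2):
  init: slow=0, fast=0
  step 1: slow=1, fast=2
  step 2: slow=2, fast=4
  step 3: slow=3, fast=6
  step 4: slow=4, fast=4
  slow == fast at node 4: cycle detected

Cycle: yes


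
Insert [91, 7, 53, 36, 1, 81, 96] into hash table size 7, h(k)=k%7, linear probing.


Insert 91: h=0 -> slot 0
Insert 7: h=0, 1 probes -> slot 1
Insert 53: h=4 -> slot 4
Insert 36: h=1, 1 probes -> slot 2
Insert 1: h=1, 2 probes -> slot 3
Insert 81: h=4, 1 probes -> slot 5
Insert 96: h=5, 1 probes -> slot 6

Table: [91, 7, 36, 1, 53, 81, 96]


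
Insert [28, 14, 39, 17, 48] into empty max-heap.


Insert 28: [28]
Insert 14: [28, 14]
Insert 39: [39, 14, 28]
Insert 17: [39, 17, 28, 14]
Insert 48: [48, 39, 28, 14, 17]

Final heap: [48, 39, 28, 14, 17]


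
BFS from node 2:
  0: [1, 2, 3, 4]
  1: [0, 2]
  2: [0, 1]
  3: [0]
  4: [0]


Visit 2, enqueue [0, 1]
Visit 0, enqueue [3, 4]
Visit 1, enqueue []
Visit 3, enqueue []
Visit 4, enqueue []

BFS order: [2, 0, 1, 3, 4]


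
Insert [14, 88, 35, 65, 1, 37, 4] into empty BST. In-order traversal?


Insert 14: root
Insert 88: R from 14
Insert 35: R from 14 -> L from 88
Insert 65: R from 14 -> L from 88 -> R from 35
Insert 1: L from 14
Insert 37: R from 14 -> L from 88 -> R from 35 -> L from 65
Insert 4: L from 14 -> R from 1

In-order: [1, 4, 14, 35, 37, 65, 88]


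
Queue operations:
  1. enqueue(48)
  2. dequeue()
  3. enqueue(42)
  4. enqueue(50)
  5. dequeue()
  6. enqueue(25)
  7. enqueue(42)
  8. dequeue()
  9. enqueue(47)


enqueue(48) -> [48]
dequeue()->48, []
enqueue(42) -> [42]
enqueue(50) -> [42, 50]
dequeue()->42, [50]
enqueue(25) -> [50, 25]
enqueue(42) -> [50, 25, 42]
dequeue()->50, [25, 42]
enqueue(47) -> [25, 42, 47]

Final queue: [25, 42, 47]


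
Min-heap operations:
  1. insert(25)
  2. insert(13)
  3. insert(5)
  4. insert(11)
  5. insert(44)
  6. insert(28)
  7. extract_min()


insert(25) -> [25]
insert(13) -> [13, 25]
insert(5) -> [5, 25, 13]
insert(11) -> [5, 11, 13, 25]
insert(44) -> [5, 11, 13, 25, 44]
insert(28) -> [5, 11, 13, 25, 44, 28]
extract_min()->5, [11, 25, 13, 28, 44]

Final heap: [11, 25, 13, 28, 44]


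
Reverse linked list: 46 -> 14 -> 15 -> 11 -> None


Step 1: curr=46, set curr.next=prev(None) | reversed so far: 46
Step 2: curr=14, set curr.next=prev(46) | reversed so far: 14 -> 46
Step 3: curr=15, set curr.next=prev(14) | reversed so far: 15 -> 14 -> 46
Step 4: curr=11, set curr.next=prev(15) | reversed so far: 11 -> 15 -> 14 -> 46

11 -> 15 -> 14 -> 46 -> None


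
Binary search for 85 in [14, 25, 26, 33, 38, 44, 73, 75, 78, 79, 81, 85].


Step 1: lo=0, hi=11, mid=5, val=44
Step 2: lo=6, hi=11, mid=8, val=78
Step 3: lo=9, hi=11, mid=10, val=81
Step 4: lo=11, hi=11, mid=11, val=85

Found at index 11


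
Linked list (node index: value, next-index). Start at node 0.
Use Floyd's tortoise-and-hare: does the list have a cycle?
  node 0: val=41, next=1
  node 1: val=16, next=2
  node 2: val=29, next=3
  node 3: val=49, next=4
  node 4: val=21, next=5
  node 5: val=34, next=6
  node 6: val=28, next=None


Floyd's tortoise (slow, +1) and hare (fast, +2):
  init: slow=0, fast=0
  step 1: slow=1, fast=2
  step 2: slow=2, fast=4
  step 3: slow=3, fast=6
  step 4: fast -> None, no cycle

Cycle: no


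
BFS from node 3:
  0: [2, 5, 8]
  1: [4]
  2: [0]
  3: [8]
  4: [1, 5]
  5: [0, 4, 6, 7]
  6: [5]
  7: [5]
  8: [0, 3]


Visit 3, enqueue [8]
Visit 8, enqueue [0]
Visit 0, enqueue [2, 5]
Visit 2, enqueue []
Visit 5, enqueue [4, 6, 7]
Visit 4, enqueue [1]
Visit 6, enqueue []
Visit 7, enqueue []
Visit 1, enqueue []

BFS order: [3, 8, 0, 2, 5, 4, 6, 7, 1]


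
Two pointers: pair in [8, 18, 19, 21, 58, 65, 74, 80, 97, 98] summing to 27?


lo=0(8)+hi=9(98)=106
lo=0(8)+hi=8(97)=105
lo=0(8)+hi=7(80)=88
lo=0(8)+hi=6(74)=82
lo=0(8)+hi=5(65)=73
lo=0(8)+hi=4(58)=66
lo=0(8)+hi=3(21)=29
lo=0(8)+hi=2(19)=27

Yes: 8+19=27


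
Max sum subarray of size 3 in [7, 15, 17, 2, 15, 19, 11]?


[0:3]: 39
[1:4]: 34
[2:5]: 34
[3:6]: 36
[4:7]: 45

Max: 45 at [4:7]


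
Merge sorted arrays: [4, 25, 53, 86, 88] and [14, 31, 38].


Take 4 from A
Take 14 from B
Take 25 from A
Take 31 from B
Take 38 from B

Merged: [4, 14, 25, 31, 38, 53, 86, 88]


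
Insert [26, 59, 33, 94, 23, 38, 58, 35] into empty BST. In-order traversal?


Insert 26: root
Insert 59: R from 26
Insert 33: R from 26 -> L from 59
Insert 94: R from 26 -> R from 59
Insert 23: L from 26
Insert 38: R from 26 -> L from 59 -> R from 33
Insert 58: R from 26 -> L from 59 -> R from 33 -> R from 38
Insert 35: R from 26 -> L from 59 -> R from 33 -> L from 38

In-order: [23, 26, 33, 35, 38, 58, 59, 94]


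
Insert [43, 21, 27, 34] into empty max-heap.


Insert 43: [43]
Insert 21: [43, 21]
Insert 27: [43, 21, 27]
Insert 34: [43, 34, 27, 21]

Final heap: [43, 34, 27, 21]


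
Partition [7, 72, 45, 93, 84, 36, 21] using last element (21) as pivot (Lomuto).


Pivot: 21
  7 <= 21: advance i (no swap)
Place pivot at 1: [7, 21, 45, 93, 84, 36, 72]

Partitioned: [7, 21, 45, 93, 84, 36, 72]


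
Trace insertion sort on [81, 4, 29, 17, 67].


Initial: [81, 4, 29, 17, 67]
Insert 4: [4, 81, 29, 17, 67]
Insert 29: [4, 29, 81, 17, 67]
Insert 17: [4, 17, 29, 81, 67]
Insert 67: [4, 17, 29, 67, 81]

Sorted: [4, 17, 29, 67, 81]


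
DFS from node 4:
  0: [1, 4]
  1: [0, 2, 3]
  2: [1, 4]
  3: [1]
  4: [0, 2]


Visit 4, push [2, 0]
Visit 0, push [1]
Visit 1, push [3, 2]
Visit 2, push []
Visit 3, push []

DFS order: [4, 0, 1, 2, 3]


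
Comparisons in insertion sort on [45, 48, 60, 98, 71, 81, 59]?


Algorithm: insertion sort
Input: [45, 48, 60, 98, 71, 81, 59]
Sorted: [45, 48, 59, 60, 71, 81, 98]

12


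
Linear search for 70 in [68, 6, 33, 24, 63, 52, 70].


i=0: 68!=70
i=1: 6!=70
i=2: 33!=70
i=3: 24!=70
i=4: 63!=70
i=5: 52!=70
i=6: 70==70 found!

Found at 6, 7 comps


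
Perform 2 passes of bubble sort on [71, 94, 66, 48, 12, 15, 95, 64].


Initial: [71, 94, 66, 48, 12, 15, 95, 64]
Pass 1: [71, 66, 48, 12, 15, 94, 64, 95] (5 swaps)
Pass 2: [66, 48, 12, 15, 71, 64, 94, 95] (5 swaps)

After 2 passes: [66, 48, 12, 15, 71, 64, 94, 95]


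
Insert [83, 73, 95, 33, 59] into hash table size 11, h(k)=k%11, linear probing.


Insert 83: h=6 -> slot 6
Insert 73: h=7 -> slot 7
Insert 95: h=7, 1 probes -> slot 8
Insert 33: h=0 -> slot 0
Insert 59: h=4 -> slot 4

Table: [33, None, None, None, 59, None, 83, 73, 95, None, None]


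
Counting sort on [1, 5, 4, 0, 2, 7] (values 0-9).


Input: [1, 5, 4, 0, 2, 7]
Counts: [1, 1, 1, 0, 1, 1, 0, 1, 0, 0]

Sorted: [0, 1, 2, 4, 5, 7]


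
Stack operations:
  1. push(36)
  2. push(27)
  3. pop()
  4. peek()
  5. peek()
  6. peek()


push(36) -> [36]
push(27) -> [36, 27]
pop()->27, [36]
peek()->36
peek()->36
peek()->36

Final stack: [36]


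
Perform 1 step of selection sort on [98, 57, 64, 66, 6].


Initial: [98, 57, 64, 66, 6]
Step 1: min=6 at 4
  Swap: [6, 57, 64, 66, 98]

After 1 step: [6, 57, 64, 66, 98]


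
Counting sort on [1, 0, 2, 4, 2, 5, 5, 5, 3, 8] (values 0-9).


Input: [1, 0, 2, 4, 2, 5, 5, 5, 3, 8]
Counts: [1, 1, 2, 1, 1, 3, 0, 0, 1, 0]

Sorted: [0, 1, 2, 2, 3, 4, 5, 5, 5, 8]


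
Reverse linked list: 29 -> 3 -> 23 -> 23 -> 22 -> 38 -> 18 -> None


Step 1: curr=29, set curr.next=prev(None) | reversed so far: 29
Step 2: curr=3, set curr.next=prev(29) | reversed so far: 3 -> 29
Step 3: curr=23, set curr.next=prev(3) | reversed so far: 23 -> 3 -> 29
Step 4: curr=23, set curr.next=prev(23) | reversed so far: 23 -> 23 -> 3 -> 29
Step 5: curr=22, set curr.next=prev(23) | reversed so far: 22 -> 23 -> 23 -> 3 -> 29
Step 6: curr=38, set curr.next=prev(22) | reversed so far: 38 -> 22 -> 23 -> 23 -> 3 -> 29
Step 7: curr=18, set curr.next=prev(38) | reversed so far: 18 -> 38 -> 22 -> 23 -> 23 -> 3 -> 29

18 -> 38 -> 22 -> 23 -> 23 -> 3 -> 29 -> None


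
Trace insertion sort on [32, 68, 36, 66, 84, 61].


Initial: [32, 68, 36, 66, 84, 61]
Insert 68: [32, 68, 36, 66, 84, 61]
Insert 36: [32, 36, 68, 66, 84, 61]
Insert 66: [32, 36, 66, 68, 84, 61]
Insert 84: [32, 36, 66, 68, 84, 61]
Insert 61: [32, 36, 61, 66, 68, 84]

Sorted: [32, 36, 61, 66, 68, 84]


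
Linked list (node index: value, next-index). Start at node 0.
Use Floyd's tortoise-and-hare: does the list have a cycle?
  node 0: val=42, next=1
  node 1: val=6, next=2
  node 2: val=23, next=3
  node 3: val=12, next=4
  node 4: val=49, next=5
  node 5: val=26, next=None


Floyd's tortoise (slow, +1) and hare (fast, +2):
  init: slow=0, fast=0
  step 1: slow=1, fast=2
  step 2: slow=2, fast=4
  step 3: fast 4->5->None, no cycle

Cycle: no


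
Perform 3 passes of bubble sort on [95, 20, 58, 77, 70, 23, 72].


Initial: [95, 20, 58, 77, 70, 23, 72]
Pass 1: [20, 58, 77, 70, 23, 72, 95] (6 swaps)
Pass 2: [20, 58, 70, 23, 72, 77, 95] (3 swaps)
Pass 3: [20, 58, 23, 70, 72, 77, 95] (1 swaps)

After 3 passes: [20, 58, 23, 70, 72, 77, 95]


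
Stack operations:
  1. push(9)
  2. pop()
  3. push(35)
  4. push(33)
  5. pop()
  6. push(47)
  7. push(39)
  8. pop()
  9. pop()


push(9) -> [9]
pop()->9, []
push(35) -> [35]
push(33) -> [35, 33]
pop()->33, [35]
push(47) -> [35, 47]
push(39) -> [35, 47, 39]
pop()->39, [35, 47]
pop()->47, [35]

Final stack: [35]


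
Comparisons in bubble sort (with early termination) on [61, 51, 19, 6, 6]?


Algorithm: bubble sort (with early termination)
Input: [61, 51, 19, 6, 6]
Sorted: [6, 6, 19, 51, 61]

10


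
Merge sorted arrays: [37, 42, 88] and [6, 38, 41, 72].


Take 6 from B
Take 37 from A
Take 38 from B
Take 41 from B
Take 42 from A
Take 72 from B

Merged: [6, 37, 38, 41, 42, 72, 88]


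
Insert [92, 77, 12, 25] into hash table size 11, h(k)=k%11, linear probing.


Insert 92: h=4 -> slot 4
Insert 77: h=0 -> slot 0
Insert 12: h=1 -> slot 1
Insert 25: h=3 -> slot 3

Table: [77, 12, None, 25, 92, None, None, None, None, None, None]


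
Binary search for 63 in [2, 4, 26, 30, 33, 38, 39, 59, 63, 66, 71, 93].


Step 1: lo=0, hi=11, mid=5, val=38
Step 2: lo=6, hi=11, mid=8, val=63

Found at index 8


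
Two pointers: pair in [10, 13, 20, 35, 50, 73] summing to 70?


lo=0(10)+hi=5(73)=83
lo=0(10)+hi=4(50)=60
lo=1(13)+hi=4(50)=63
lo=2(20)+hi=4(50)=70

Yes: 20+50=70


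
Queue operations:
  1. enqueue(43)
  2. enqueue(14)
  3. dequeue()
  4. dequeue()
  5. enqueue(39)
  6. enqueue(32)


enqueue(43) -> [43]
enqueue(14) -> [43, 14]
dequeue()->43, [14]
dequeue()->14, []
enqueue(39) -> [39]
enqueue(32) -> [39, 32]

Final queue: [39, 32]


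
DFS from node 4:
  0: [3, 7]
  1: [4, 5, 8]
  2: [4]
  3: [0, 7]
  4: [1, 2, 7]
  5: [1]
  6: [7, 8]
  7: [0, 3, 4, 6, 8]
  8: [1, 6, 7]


Visit 4, push [7, 2, 1]
Visit 1, push [8, 5]
Visit 5, push []
Visit 8, push [7, 6]
Visit 6, push [7]
Visit 7, push [3, 0]
Visit 0, push [3]
Visit 3, push []
Visit 2, push []

DFS order: [4, 1, 5, 8, 6, 7, 0, 3, 2]


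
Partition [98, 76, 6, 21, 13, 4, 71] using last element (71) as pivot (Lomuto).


Pivot: 71
  6 <= 71: swap -> [6, 76, 98, 21, 13, 4, 71]
  21 <= 71: swap -> [6, 21, 98, 76, 13, 4, 71]
  13 <= 71: swap -> [6, 21, 13, 76, 98, 4, 71]
  4 <= 71: swap -> [6, 21, 13, 4, 98, 76, 71]
Place pivot at 4: [6, 21, 13, 4, 71, 76, 98]

Partitioned: [6, 21, 13, 4, 71, 76, 98]


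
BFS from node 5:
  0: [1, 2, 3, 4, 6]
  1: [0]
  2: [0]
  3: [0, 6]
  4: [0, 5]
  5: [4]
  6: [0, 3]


Visit 5, enqueue [4]
Visit 4, enqueue [0]
Visit 0, enqueue [1, 2, 3, 6]
Visit 1, enqueue []
Visit 2, enqueue []
Visit 3, enqueue []
Visit 6, enqueue []

BFS order: [5, 4, 0, 1, 2, 3, 6]


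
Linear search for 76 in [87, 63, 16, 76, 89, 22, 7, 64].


i=0: 87!=76
i=1: 63!=76
i=2: 16!=76
i=3: 76==76 found!

Found at 3, 4 comps


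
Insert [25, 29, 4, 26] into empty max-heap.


Insert 25: [25]
Insert 29: [29, 25]
Insert 4: [29, 25, 4]
Insert 26: [29, 26, 4, 25]

Final heap: [29, 26, 4, 25]


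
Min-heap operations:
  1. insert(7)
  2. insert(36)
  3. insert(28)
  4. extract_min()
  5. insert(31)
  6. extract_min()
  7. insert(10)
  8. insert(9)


insert(7) -> [7]
insert(36) -> [7, 36]
insert(28) -> [7, 36, 28]
extract_min()->7, [28, 36]
insert(31) -> [28, 36, 31]
extract_min()->28, [31, 36]
insert(10) -> [10, 36, 31]
insert(9) -> [9, 10, 31, 36]

Final heap: [9, 10, 31, 36]


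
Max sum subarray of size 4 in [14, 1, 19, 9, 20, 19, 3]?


[0:4]: 43
[1:5]: 49
[2:6]: 67
[3:7]: 51

Max: 67 at [2:6]


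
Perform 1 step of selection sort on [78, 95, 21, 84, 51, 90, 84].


Initial: [78, 95, 21, 84, 51, 90, 84]
Step 1: min=21 at 2
  Swap: [21, 95, 78, 84, 51, 90, 84]

After 1 step: [21, 95, 78, 84, 51, 90, 84]


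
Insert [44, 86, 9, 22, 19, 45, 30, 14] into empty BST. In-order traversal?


Insert 44: root
Insert 86: R from 44
Insert 9: L from 44
Insert 22: L from 44 -> R from 9
Insert 19: L from 44 -> R from 9 -> L from 22
Insert 45: R from 44 -> L from 86
Insert 30: L from 44 -> R from 9 -> R from 22
Insert 14: L from 44 -> R from 9 -> L from 22 -> L from 19

In-order: [9, 14, 19, 22, 30, 44, 45, 86]


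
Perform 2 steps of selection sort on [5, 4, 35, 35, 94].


Initial: [5, 4, 35, 35, 94]
Step 1: min=4 at 1
  Swap: [4, 5, 35, 35, 94]
Step 2: min=5 at 1
  Swap: [4, 5, 35, 35, 94]

After 2 steps: [4, 5, 35, 35, 94]


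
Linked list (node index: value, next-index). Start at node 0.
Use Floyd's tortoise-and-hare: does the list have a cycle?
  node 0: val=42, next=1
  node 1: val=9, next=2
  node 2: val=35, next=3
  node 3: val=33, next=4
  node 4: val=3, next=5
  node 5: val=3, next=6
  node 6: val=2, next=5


Floyd's tortoise (slow, +1) and hare (fast, +2):
  init: slow=0, fast=0
  step 1: slow=1, fast=2
  step 2: slow=2, fast=4
  step 3: slow=3, fast=6
  step 4: slow=4, fast=6
  step 5: slow=5, fast=6
  step 6: slow=6, fast=6
  slow == fast at node 6: cycle detected

Cycle: yes


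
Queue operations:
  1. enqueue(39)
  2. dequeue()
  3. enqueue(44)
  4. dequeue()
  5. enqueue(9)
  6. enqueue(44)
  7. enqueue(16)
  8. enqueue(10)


enqueue(39) -> [39]
dequeue()->39, []
enqueue(44) -> [44]
dequeue()->44, []
enqueue(9) -> [9]
enqueue(44) -> [9, 44]
enqueue(16) -> [9, 44, 16]
enqueue(10) -> [9, 44, 16, 10]

Final queue: [9, 44, 16, 10]


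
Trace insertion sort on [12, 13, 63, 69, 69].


Initial: [12, 13, 63, 69, 69]
Insert 13: [12, 13, 63, 69, 69]
Insert 63: [12, 13, 63, 69, 69]
Insert 69: [12, 13, 63, 69, 69]
Insert 69: [12, 13, 63, 69, 69]

Sorted: [12, 13, 63, 69, 69]


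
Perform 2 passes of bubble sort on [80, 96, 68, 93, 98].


Initial: [80, 96, 68, 93, 98]
Pass 1: [80, 68, 93, 96, 98] (2 swaps)
Pass 2: [68, 80, 93, 96, 98] (1 swaps)

After 2 passes: [68, 80, 93, 96, 98]


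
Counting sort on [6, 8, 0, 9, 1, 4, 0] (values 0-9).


Input: [6, 8, 0, 9, 1, 4, 0]
Counts: [2, 1, 0, 0, 1, 0, 1, 0, 1, 1]

Sorted: [0, 0, 1, 4, 6, 8, 9]


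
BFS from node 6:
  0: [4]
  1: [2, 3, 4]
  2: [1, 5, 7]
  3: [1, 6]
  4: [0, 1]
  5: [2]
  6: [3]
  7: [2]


Visit 6, enqueue [3]
Visit 3, enqueue [1]
Visit 1, enqueue [2, 4]
Visit 2, enqueue [5, 7]
Visit 4, enqueue [0]
Visit 5, enqueue []
Visit 7, enqueue []
Visit 0, enqueue []

BFS order: [6, 3, 1, 2, 4, 5, 7, 0]


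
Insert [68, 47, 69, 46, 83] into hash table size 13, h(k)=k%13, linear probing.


Insert 68: h=3 -> slot 3
Insert 47: h=8 -> slot 8
Insert 69: h=4 -> slot 4
Insert 46: h=7 -> slot 7
Insert 83: h=5 -> slot 5

Table: [None, None, None, 68, 69, 83, None, 46, 47, None, None, None, None]


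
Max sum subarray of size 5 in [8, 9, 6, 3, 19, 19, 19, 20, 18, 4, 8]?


[0:5]: 45
[1:6]: 56
[2:7]: 66
[3:8]: 80
[4:9]: 95
[5:10]: 80
[6:11]: 69

Max: 95 at [4:9]


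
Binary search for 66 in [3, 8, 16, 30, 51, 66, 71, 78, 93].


Step 1: lo=0, hi=8, mid=4, val=51
Step 2: lo=5, hi=8, mid=6, val=71
Step 3: lo=5, hi=5, mid=5, val=66

Found at index 5


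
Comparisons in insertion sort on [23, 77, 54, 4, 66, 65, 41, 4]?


Algorithm: insertion sort
Input: [23, 77, 54, 4, 66, 65, 41, 4]
Sorted: [4, 4, 23, 41, 54, 65, 66, 77]

23


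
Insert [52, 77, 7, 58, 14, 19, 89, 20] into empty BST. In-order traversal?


Insert 52: root
Insert 77: R from 52
Insert 7: L from 52
Insert 58: R from 52 -> L from 77
Insert 14: L from 52 -> R from 7
Insert 19: L from 52 -> R from 7 -> R from 14
Insert 89: R from 52 -> R from 77
Insert 20: L from 52 -> R from 7 -> R from 14 -> R from 19

In-order: [7, 14, 19, 20, 52, 58, 77, 89]


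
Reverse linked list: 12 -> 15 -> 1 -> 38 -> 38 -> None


Step 1: curr=12, set curr.next=prev(None) | reversed so far: 12
Step 2: curr=15, set curr.next=prev(12) | reversed so far: 15 -> 12
Step 3: curr=1, set curr.next=prev(15) | reversed so far: 1 -> 15 -> 12
Step 4: curr=38, set curr.next=prev(1) | reversed so far: 38 -> 1 -> 15 -> 12
Step 5: curr=38, set curr.next=prev(38) | reversed so far: 38 -> 38 -> 1 -> 15 -> 12

38 -> 38 -> 1 -> 15 -> 12 -> None


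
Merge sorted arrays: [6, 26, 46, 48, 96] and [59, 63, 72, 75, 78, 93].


Take 6 from A
Take 26 from A
Take 46 from A
Take 48 from A
Take 59 from B
Take 63 from B
Take 72 from B
Take 75 from B
Take 78 from B
Take 93 from B

Merged: [6, 26, 46, 48, 59, 63, 72, 75, 78, 93, 96]


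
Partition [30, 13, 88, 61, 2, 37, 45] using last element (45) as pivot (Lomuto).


Pivot: 45
  30 <= 45: advance i (no swap)
  13 <= 45: advance i (no swap)
  2 <= 45: swap -> [30, 13, 2, 61, 88, 37, 45]
  37 <= 45: swap -> [30, 13, 2, 37, 88, 61, 45]
Place pivot at 4: [30, 13, 2, 37, 45, 61, 88]

Partitioned: [30, 13, 2, 37, 45, 61, 88]


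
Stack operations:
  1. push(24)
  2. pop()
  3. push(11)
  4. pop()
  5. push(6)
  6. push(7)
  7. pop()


push(24) -> [24]
pop()->24, []
push(11) -> [11]
pop()->11, []
push(6) -> [6]
push(7) -> [6, 7]
pop()->7, [6]

Final stack: [6]


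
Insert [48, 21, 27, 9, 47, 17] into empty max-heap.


Insert 48: [48]
Insert 21: [48, 21]
Insert 27: [48, 21, 27]
Insert 9: [48, 21, 27, 9]
Insert 47: [48, 47, 27, 9, 21]
Insert 17: [48, 47, 27, 9, 21, 17]

Final heap: [48, 47, 27, 9, 21, 17]


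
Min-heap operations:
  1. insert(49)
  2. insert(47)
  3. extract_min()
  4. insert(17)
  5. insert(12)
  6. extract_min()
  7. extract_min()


insert(49) -> [49]
insert(47) -> [47, 49]
extract_min()->47, [49]
insert(17) -> [17, 49]
insert(12) -> [12, 49, 17]
extract_min()->12, [17, 49]
extract_min()->17, [49]

Final heap: [49]


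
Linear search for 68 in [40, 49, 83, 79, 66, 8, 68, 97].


i=0: 40!=68
i=1: 49!=68
i=2: 83!=68
i=3: 79!=68
i=4: 66!=68
i=5: 8!=68
i=6: 68==68 found!

Found at 6, 7 comps


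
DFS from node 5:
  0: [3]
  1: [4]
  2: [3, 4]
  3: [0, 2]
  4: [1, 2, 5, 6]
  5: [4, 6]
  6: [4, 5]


Visit 5, push [6, 4]
Visit 4, push [6, 2, 1]
Visit 1, push []
Visit 2, push [3]
Visit 3, push [0]
Visit 0, push []
Visit 6, push []

DFS order: [5, 4, 1, 2, 3, 0, 6]


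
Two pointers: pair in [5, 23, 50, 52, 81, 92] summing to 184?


lo=0(5)+hi=5(92)=97
lo=1(23)+hi=5(92)=115
lo=2(50)+hi=5(92)=142
lo=3(52)+hi=5(92)=144
lo=4(81)+hi=5(92)=173

No pair found


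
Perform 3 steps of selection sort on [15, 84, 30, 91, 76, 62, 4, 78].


Initial: [15, 84, 30, 91, 76, 62, 4, 78]
Step 1: min=4 at 6
  Swap: [4, 84, 30, 91, 76, 62, 15, 78]
Step 2: min=15 at 6
  Swap: [4, 15, 30, 91, 76, 62, 84, 78]
Step 3: min=30 at 2
  Swap: [4, 15, 30, 91, 76, 62, 84, 78]

After 3 steps: [4, 15, 30, 91, 76, 62, 84, 78]


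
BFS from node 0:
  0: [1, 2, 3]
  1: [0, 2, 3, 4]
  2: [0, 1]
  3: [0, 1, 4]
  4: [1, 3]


Visit 0, enqueue [1, 2, 3]
Visit 1, enqueue [4]
Visit 2, enqueue []
Visit 3, enqueue []
Visit 4, enqueue []

BFS order: [0, 1, 2, 3, 4]


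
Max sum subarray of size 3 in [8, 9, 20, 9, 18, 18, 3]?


[0:3]: 37
[1:4]: 38
[2:5]: 47
[3:6]: 45
[4:7]: 39

Max: 47 at [2:5]


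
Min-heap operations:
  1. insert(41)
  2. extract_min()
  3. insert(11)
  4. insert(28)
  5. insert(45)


insert(41) -> [41]
extract_min()->41, []
insert(11) -> [11]
insert(28) -> [11, 28]
insert(45) -> [11, 28, 45]

Final heap: [11, 28, 45]


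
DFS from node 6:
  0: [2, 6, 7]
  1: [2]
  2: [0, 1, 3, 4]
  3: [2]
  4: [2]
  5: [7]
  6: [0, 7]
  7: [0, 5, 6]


Visit 6, push [7, 0]
Visit 0, push [7, 2]
Visit 2, push [4, 3, 1]
Visit 1, push []
Visit 3, push []
Visit 4, push []
Visit 7, push [5]
Visit 5, push []

DFS order: [6, 0, 2, 1, 3, 4, 7, 5]


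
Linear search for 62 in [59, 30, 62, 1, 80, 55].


i=0: 59!=62
i=1: 30!=62
i=2: 62==62 found!

Found at 2, 3 comps


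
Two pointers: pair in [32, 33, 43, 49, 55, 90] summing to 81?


lo=0(32)+hi=5(90)=122
lo=0(32)+hi=4(55)=87
lo=0(32)+hi=3(49)=81

Yes: 32+49=81


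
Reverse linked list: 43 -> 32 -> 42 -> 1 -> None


Step 1: curr=43, set curr.next=prev(None) | reversed so far: 43
Step 2: curr=32, set curr.next=prev(43) | reversed so far: 32 -> 43
Step 3: curr=42, set curr.next=prev(32) | reversed so far: 42 -> 32 -> 43
Step 4: curr=1, set curr.next=prev(42) | reversed so far: 1 -> 42 -> 32 -> 43

1 -> 42 -> 32 -> 43 -> None


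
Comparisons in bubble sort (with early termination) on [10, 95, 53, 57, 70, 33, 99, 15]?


Algorithm: bubble sort (with early termination)
Input: [10, 95, 53, 57, 70, 33, 99, 15]
Sorted: [10, 15, 33, 53, 57, 70, 95, 99]

28


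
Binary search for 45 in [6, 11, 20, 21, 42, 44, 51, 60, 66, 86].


Step 1: lo=0, hi=9, mid=4, val=42
Step 2: lo=5, hi=9, mid=7, val=60
Step 3: lo=5, hi=6, mid=5, val=44
Step 4: lo=6, hi=6, mid=6, val=51

Not found


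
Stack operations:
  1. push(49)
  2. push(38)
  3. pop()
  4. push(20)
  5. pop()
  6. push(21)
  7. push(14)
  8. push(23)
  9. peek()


push(49) -> [49]
push(38) -> [49, 38]
pop()->38, [49]
push(20) -> [49, 20]
pop()->20, [49]
push(21) -> [49, 21]
push(14) -> [49, 21, 14]
push(23) -> [49, 21, 14, 23]
peek()->23

Final stack: [49, 21, 14, 23]


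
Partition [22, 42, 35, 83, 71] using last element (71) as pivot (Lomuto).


Pivot: 71
  22 <= 71: advance i (no swap)
  42 <= 71: advance i (no swap)
  35 <= 71: advance i (no swap)
Place pivot at 3: [22, 42, 35, 71, 83]

Partitioned: [22, 42, 35, 71, 83]


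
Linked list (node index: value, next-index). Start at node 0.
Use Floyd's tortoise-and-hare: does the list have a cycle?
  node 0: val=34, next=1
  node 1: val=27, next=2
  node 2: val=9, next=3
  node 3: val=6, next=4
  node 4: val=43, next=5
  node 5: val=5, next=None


Floyd's tortoise (slow, +1) and hare (fast, +2):
  init: slow=0, fast=0
  step 1: slow=1, fast=2
  step 2: slow=2, fast=4
  step 3: fast 4->5->None, no cycle

Cycle: no


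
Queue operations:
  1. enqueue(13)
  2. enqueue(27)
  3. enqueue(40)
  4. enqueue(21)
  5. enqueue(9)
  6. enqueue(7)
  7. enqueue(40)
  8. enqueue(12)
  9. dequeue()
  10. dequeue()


enqueue(13) -> [13]
enqueue(27) -> [13, 27]
enqueue(40) -> [13, 27, 40]
enqueue(21) -> [13, 27, 40, 21]
enqueue(9) -> [13, 27, 40, 21, 9]
enqueue(7) -> [13, 27, 40, 21, 9, 7]
enqueue(40) -> [13, 27, 40, 21, 9, 7, 40]
enqueue(12) -> [13, 27, 40, 21, 9, 7, 40, 12]
dequeue()->13, [27, 40, 21, 9, 7, 40, 12]
dequeue()->27, [40, 21, 9, 7, 40, 12]

Final queue: [40, 21, 9, 7, 40, 12]


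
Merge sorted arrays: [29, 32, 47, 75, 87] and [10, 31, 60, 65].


Take 10 from B
Take 29 from A
Take 31 from B
Take 32 from A
Take 47 from A
Take 60 from B
Take 65 from B

Merged: [10, 29, 31, 32, 47, 60, 65, 75, 87]


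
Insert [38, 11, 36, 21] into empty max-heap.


Insert 38: [38]
Insert 11: [38, 11]
Insert 36: [38, 11, 36]
Insert 21: [38, 21, 36, 11]

Final heap: [38, 21, 36, 11]


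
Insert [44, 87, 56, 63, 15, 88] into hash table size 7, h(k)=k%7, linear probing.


Insert 44: h=2 -> slot 2
Insert 87: h=3 -> slot 3
Insert 56: h=0 -> slot 0
Insert 63: h=0, 1 probes -> slot 1
Insert 15: h=1, 3 probes -> slot 4
Insert 88: h=4, 1 probes -> slot 5

Table: [56, 63, 44, 87, 15, 88, None]


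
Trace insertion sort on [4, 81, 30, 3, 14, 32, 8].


Initial: [4, 81, 30, 3, 14, 32, 8]
Insert 81: [4, 81, 30, 3, 14, 32, 8]
Insert 30: [4, 30, 81, 3, 14, 32, 8]
Insert 3: [3, 4, 30, 81, 14, 32, 8]
Insert 14: [3, 4, 14, 30, 81, 32, 8]
Insert 32: [3, 4, 14, 30, 32, 81, 8]
Insert 8: [3, 4, 8, 14, 30, 32, 81]

Sorted: [3, 4, 8, 14, 30, 32, 81]


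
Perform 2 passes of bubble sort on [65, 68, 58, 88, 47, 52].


Initial: [65, 68, 58, 88, 47, 52]
Pass 1: [65, 58, 68, 47, 52, 88] (3 swaps)
Pass 2: [58, 65, 47, 52, 68, 88] (3 swaps)

After 2 passes: [58, 65, 47, 52, 68, 88]


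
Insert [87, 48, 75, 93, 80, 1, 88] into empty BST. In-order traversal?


Insert 87: root
Insert 48: L from 87
Insert 75: L from 87 -> R from 48
Insert 93: R from 87
Insert 80: L from 87 -> R from 48 -> R from 75
Insert 1: L from 87 -> L from 48
Insert 88: R from 87 -> L from 93

In-order: [1, 48, 75, 80, 87, 88, 93]


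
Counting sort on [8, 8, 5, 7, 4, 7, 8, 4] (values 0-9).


Input: [8, 8, 5, 7, 4, 7, 8, 4]
Counts: [0, 0, 0, 0, 2, 1, 0, 2, 3, 0]

Sorted: [4, 4, 5, 7, 7, 8, 8, 8]


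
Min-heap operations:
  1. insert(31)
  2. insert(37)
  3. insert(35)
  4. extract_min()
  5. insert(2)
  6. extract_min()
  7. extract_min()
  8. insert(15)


insert(31) -> [31]
insert(37) -> [31, 37]
insert(35) -> [31, 37, 35]
extract_min()->31, [35, 37]
insert(2) -> [2, 37, 35]
extract_min()->2, [35, 37]
extract_min()->35, [37]
insert(15) -> [15, 37]

Final heap: [15, 37]


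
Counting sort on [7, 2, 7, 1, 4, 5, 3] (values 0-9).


Input: [7, 2, 7, 1, 4, 5, 3]
Counts: [0, 1, 1, 1, 1, 1, 0, 2, 0, 0]

Sorted: [1, 2, 3, 4, 5, 7, 7]


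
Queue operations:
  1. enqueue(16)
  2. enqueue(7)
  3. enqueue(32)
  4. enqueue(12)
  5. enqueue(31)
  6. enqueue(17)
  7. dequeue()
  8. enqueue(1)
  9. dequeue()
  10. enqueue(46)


enqueue(16) -> [16]
enqueue(7) -> [16, 7]
enqueue(32) -> [16, 7, 32]
enqueue(12) -> [16, 7, 32, 12]
enqueue(31) -> [16, 7, 32, 12, 31]
enqueue(17) -> [16, 7, 32, 12, 31, 17]
dequeue()->16, [7, 32, 12, 31, 17]
enqueue(1) -> [7, 32, 12, 31, 17, 1]
dequeue()->7, [32, 12, 31, 17, 1]
enqueue(46) -> [32, 12, 31, 17, 1, 46]

Final queue: [32, 12, 31, 17, 1, 46]


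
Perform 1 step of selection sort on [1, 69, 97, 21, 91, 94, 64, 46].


Initial: [1, 69, 97, 21, 91, 94, 64, 46]
Step 1: min=1 at 0
  Swap: [1, 69, 97, 21, 91, 94, 64, 46]

After 1 step: [1, 69, 97, 21, 91, 94, 64, 46]


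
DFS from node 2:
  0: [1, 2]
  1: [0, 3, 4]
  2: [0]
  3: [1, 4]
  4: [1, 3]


Visit 2, push [0]
Visit 0, push [1]
Visit 1, push [4, 3]
Visit 3, push [4]
Visit 4, push []

DFS order: [2, 0, 1, 3, 4]


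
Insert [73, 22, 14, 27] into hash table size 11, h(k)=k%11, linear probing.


Insert 73: h=7 -> slot 7
Insert 22: h=0 -> slot 0
Insert 14: h=3 -> slot 3
Insert 27: h=5 -> slot 5

Table: [22, None, None, 14, None, 27, None, 73, None, None, None]


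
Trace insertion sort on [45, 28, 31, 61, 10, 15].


Initial: [45, 28, 31, 61, 10, 15]
Insert 28: [28, 45, 31, 61, 10, 15]
Insert 31: [28, 31, 45, 61, 10, 15]
Insert 61: [28, 31, 45, 61, 10, 15]
Insert 10: [10, 28, 31, 45, 61, 15]
Insert 15: [10, 15, 28, 31, 45, 61]

Sorted: [10, 15, 28, 31, 45, 61]


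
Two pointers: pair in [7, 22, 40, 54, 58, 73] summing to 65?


lo=0(7)+hi=5(73)=80
lo=0(7)+hi=4(58)=65

Yes: 7+58=65


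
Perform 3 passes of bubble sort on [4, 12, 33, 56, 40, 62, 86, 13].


Initial: [4, 12, 33, 56, 40, 62, 86, 13]
Pass 1: [4, 12, 33, 40, 56, 62, 13, 86] (2 swaps)
Pass 2: [4, 12, 33, 40, 56, 13, 62, 86] (1 swaps)
Pass 3: [4, 12, 33, 40, 13, 56, 62, 86] (1 swaps)

After 3 passes: [4, 12, 33, 40, 13, 56, 62, 86]


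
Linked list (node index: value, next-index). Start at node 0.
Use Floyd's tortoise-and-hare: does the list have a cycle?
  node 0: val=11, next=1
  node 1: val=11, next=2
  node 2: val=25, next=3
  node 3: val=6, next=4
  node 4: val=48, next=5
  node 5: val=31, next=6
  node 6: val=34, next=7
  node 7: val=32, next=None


Floyd's tortoise (slow, +1) and hare (fast, +2):
  init: slow=0, fast=0
  step 1: slow=1, fast=2
  step 2: slow=2, fast=4
  step 3: slow=3, fast=6
  step 4: fast 6->7->None, no cycle

Cycle: no


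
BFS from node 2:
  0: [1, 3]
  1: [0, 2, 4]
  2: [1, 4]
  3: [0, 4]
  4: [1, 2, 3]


Visit 2, enqueue [1, 4]
Visit 1, enqueue [0]
Visit 4, enqueue [3]
Visit 0, enqueue []
Visit 3, enqueue []

BFS order: [2, 1, 4, 0, 3]


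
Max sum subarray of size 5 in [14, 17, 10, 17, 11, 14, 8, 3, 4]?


[0:5]: 69
[1:6]: 69
[2:7]: 60
[3:8]: 53
[4:9]: 40

Max: 69 at [0:5]


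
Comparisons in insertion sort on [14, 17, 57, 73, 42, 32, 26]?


Algorithm: insertion sort
Input: [14, 17, 57, 73, 42, 32, 26]
Sorted: [14, 17, 26, 32, 42, 57, 73]

15


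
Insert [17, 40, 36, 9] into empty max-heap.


Insert 17: [17]
Insert 40: [40, 17]
Insert 36: [40, 17, 36]
Insert 9: [40, 17, 36, 9]

Final heap: [40, 17, 36, 9]


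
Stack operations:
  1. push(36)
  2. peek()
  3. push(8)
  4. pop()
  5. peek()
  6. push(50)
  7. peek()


push(36) -> [36]
peek()->36
push(8) -> [36, 8]
pop()->8, [36]
peek()->36
push(50) -> [36, 50]
peek()->50

Final stack: [36, 50]


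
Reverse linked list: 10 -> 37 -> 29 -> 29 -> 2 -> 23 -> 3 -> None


Step 1: curr=10, set curr.next=prev(None) | reversed so far: 10
Step 2: curr=37, set curr.next=prev(10) | reversed so far: 37 -> 10
Step 3: curr=29, set curr.next=prev(37) | reversed so far: 29 -> 37 -> 10
Step 4: curr=29, set curr.next=prev(29) | reversed so far: 29 -> 29 -> 37 -> 10
Step 5: curr=2, set curr.next=prev(29) | reversed so far: 2 -> 29 -> 29 -> 37 -> 10
Step 6: curr=23, set curr.next=prev(2) | reversed so far: 23 -> 2 -> 29 -> 29 -> 37 -> 10
Step 7: curr=3, set curr.next=prev(23) | reversed so far: 3 -> 23 -> 2 -> 29 -> 29 -> 37 -> 10

3 -> 23 -> 2 -> 29 -> 29 -> 37 -> 10 -> None


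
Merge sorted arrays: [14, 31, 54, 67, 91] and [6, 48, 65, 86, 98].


Take 6 from B
Take 14 from A
Take 31 from A
Take 48 from B
Take 54 from A
Take 65 from B
Take 67 from A
Take 86 from B
Take 91 from A

Merged: [6, 14, 31, 48, 54, 65, 67, 86, 91, 98]


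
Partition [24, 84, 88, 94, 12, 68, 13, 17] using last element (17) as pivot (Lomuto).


Pivot: 17
  12 <= 17: swap -> [12, 84, 88, 94, 24, 68, 13, 17]
  13 <= 17: swap -> [12, 13, 88, 94, 24, 68, 84, 17]
Place pivot at 2: [12, 13, 17, 94, 24, 68, 84, 88]

Partitioned: [12, 13, 17, 94, 24, 68, 84, 88]


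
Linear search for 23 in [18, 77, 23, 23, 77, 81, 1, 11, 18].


i=0: 18!=23
i=1: 77!=23
i=2: 23==23 found!

Found at 2, 3 comps


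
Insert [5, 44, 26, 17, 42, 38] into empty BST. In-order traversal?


Insert 5: root
Insert 44: R from 5
Insert 26: R from 5 -> L from 44
Insert 17: R from 5 -> L from 44 -> L from 26
Insert 42: R from 5 -> L from 44 -> R from 26
Insert 38: R from 5 -> L from 44 -> R from 26 -> L from 42

In-order: [5, 17, 26, 38, 42, 44]


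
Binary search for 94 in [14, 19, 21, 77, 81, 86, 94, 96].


Step 1: lo=0, hi=7, mid=3, val=77
Step 2: lo=4, hi=7, mid=5, val=86
Step 3: lo=6, hi=7, mid=6, val=94

Found at index 6


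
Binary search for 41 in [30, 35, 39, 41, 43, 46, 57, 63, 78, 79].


Step 1: lo=0, hi=9, mid=4, val=43
Step 2: lo=0, hi=3, mid=1, val=35
Step 3: lo=2, hi=3, mid=2, val=39
Step 4: lo=3, hi=3, mid=3, val=41

Found at index 3


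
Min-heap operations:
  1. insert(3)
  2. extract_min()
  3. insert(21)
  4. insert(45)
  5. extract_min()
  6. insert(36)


insert(3) -> [3]
extract_min()->3, []
insert(21) -> [21]
insert(45) -> [21, 45]
extract_min()->21, [45]
insert(36) -> [36, 45]

Final heap: [36, 45]


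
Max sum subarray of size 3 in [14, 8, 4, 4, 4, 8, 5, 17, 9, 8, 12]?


[0:3]: 26
[1:4]: 16
[2:5]: 12
[3:6]: 16
[4:7]: 17
[5:8]: 30
[6:9]: 31
[7:10]: 34
[8:11]: 29

Max: 34 at [7:10]


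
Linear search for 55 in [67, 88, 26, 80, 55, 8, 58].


i=0: 67!=55
i=1: 88!=55
i=2: 26!=55
i=3: 80!=55
i=4: 55==55 found!

Found at 4, 5 comps


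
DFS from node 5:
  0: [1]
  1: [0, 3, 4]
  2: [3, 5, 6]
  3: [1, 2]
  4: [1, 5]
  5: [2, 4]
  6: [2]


Visit 5, push [4, 2]
Visit 2, push [6, 3]
Visit 3, push [1]
Visit 1, push [4, 0]
Visit 0, push []
Visit 4, push []
Visit 6, push []

DFS order: [5, 2, 3, 1, 0, 4, 6]


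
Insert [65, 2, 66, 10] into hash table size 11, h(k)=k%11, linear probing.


Insert 65: h=10 -> slot 10
Insert 2: h=2 -> slot 2
Insert 66: h=0 -> slot 0
Insert 10: h=10, 2 probes -> slot 1

Table: [66, 10, 2, None, None, None, None, None, None, None, 65]


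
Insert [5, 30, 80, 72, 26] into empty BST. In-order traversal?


Insert 5: root
Insert 30: R from 5
Insert 80: R from 5 -> R from 30
Insert 72: R from 5 -> R from 30 -> L from 80
Insert 26: R from 5 -> L from 30

In-order: [5, 26, 30, 72, 80]
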